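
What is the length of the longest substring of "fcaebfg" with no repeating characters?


Input: "fcaebfg"
Sliding window (track last position of each char):
  Position 0 ('f'): window [0,0] length 1 -- new best
  Position 1 ('c'): window [0,1] length 2 -- new best
  Position 2 ('a'): window [0,2] length 3 -- new best
  Position 3 ('e'): window [0,3] length 4 -- new best
  Position 4 ('b'): window [0,4] length 5 -- new best
  Position 5 ('f'): repeat (last at 0), move window start to 1
  Position 5 ('f'): window [1,5] length 5
  Position 6 ('g'): window [1,6] length 6 -- new best
Longest substring with no repeats: "caebfg" with length 6

6


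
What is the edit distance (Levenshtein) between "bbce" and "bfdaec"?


Computing edit distance: "bbce" -> "bfdaec"
DP table:
           b    f    d    a    e    c
      0    1    2    3    4    5    6
  b   1    0    1    2    3    4    5
  b   2    1    1    2    3    4    5
  c   3    2    2    2    3    4    4
  e   4    3    3    3    3    3    4
Edit distance = dp[4][6] = 4

4


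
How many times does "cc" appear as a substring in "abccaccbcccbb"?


Searching for "cc" in "abccaccbcccbb"
Scanning each position:
  Position 0: "ab" => no
  Position 1: "bc" => no
  Position 2: "cc" => MATCH
  Position 3: "ca" => no
  Position 4: "ac" => no
  Position 5: "cc" => MATCH
  Position 6: "cb" => no
  Position 7: "bc" => no
  Position 8: "cc" => MATCH
  Position 9: "cc" => MATCH
  Position 10: "cb" => no
  Position 11: "bb" => no
Total occurrences: 4

4


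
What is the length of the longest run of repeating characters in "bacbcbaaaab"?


Input: "bacbcbaaaab"
Scanning for longest run:
  Position 1 ('a'): new char, reset run to 1
  Position 2 ('c'): new char, reset run to 1
  Position 3 ('b'): new char, reset run to 1
  Position 4 ('c'): new char, reset run to 1
  Position 5 ('b'): new char, reset run to 1
  Position 6 ('a'): new char, reset run to 1
  Position 7 ('a'): continues run of 'a', length=2
  Position 8 ('a'): continues run of 'a', length=3
  Position 9 ('a'): continues run of 'a', length=4
  Position 10 ('b'): new char, reset run to 1
Longest run: 'a' with length 4

4


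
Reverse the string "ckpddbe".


Input: ckpddbe
Reading characters right to left:
  Position 6: 'e'
  Position 5: 'b'
  Position 4: 'd'
  Position 3: 'd'
  Position 2: 'p'
  Position 1: 'k'
  Position 0: 'c'
Reversed: ebddpkc

ebddpkc


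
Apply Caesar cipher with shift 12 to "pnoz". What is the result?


Caesar cipher: shift "pnoz" by 12
  'p' (pos 15) + 12 = pos 1 = 'b'
  'n' (pos 13) + 12 = pos 25 = 'z'
  'o' (pos 14) + 12 = pos 0 = 'a'
  'z' (pos 25) + 12 = pos 11 = 'l'
Result: bzal

bzal


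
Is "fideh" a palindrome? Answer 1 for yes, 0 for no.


Input: fideh
Reversed: hedif
  Compare pos 0 ('f') with pos 4 ('h'): MISMATCH
  Compare pos 1 ('i') with pos 3 ('e'): MISMATCH
Result: not a palindrome

0


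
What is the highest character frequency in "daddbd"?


Input: daddbd
Character counts:
  'a': 1
  'b': 1
  'd': 4
Maximum frequency: 4

4


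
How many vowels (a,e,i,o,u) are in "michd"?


Input: michd
Checking each character:
  'm' at position 0: consonant
  'i' at position 1: vowel (running total: 1)
  'c' at position 2: consonant
  'h' at position 3: consonant
  'd' at position 4: consonant
Total vowels: 1

1


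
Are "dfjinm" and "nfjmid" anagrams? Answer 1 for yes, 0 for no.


Strings: "dfjinm", "nfjmid"
Sorted first:  dfijmn
Sorted second: dfijmn
Sorted forms match => anagrams

1


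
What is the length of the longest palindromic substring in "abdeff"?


Input: "abdeff"
Checking substrings for palindromes:
  [4:6] "ff" (len 2) => palindrome
Longest palindromic substring: "ff" with length 2

2


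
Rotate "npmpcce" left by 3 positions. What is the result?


Input: "npmpcce", rotate left by 3
First 3 characters: "npm"
Remaining characters: "pcce"
Concatenate remaining + first: "pcce" + "npm" = "pccenpm"

pccenpm


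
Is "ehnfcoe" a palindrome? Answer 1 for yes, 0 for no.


Input: ehnfcoe
Reversed: eocfnhe
  Compare pos 0 ('e') with pos 6 ('e'): match
  Compare pos 1 ('h') with pos 5 ('o'): MISMATCH
  Compare pos 2 ('n') with pos 4 ('c'): MISMATCH
Result: not a palindrome

0


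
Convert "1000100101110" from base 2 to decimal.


Input: "1000100101110" in base 2
Positional expansion:
  Digit '1' (value 1) x 2^12 = 4096
  Digit '0' (value 0) x 2^11 = 0
  Digit '0' (value 0) x 2^10 = 0
  Digit '0' (value 0) x 2^9 = 0
  Digit '1' (value 1) x 2^8 = 256
  Digit '0' (value 0) x 2^7 = 0
  Digit '0' (value 0) x 2^6 = 0
  Digit '1' (value 1) x 2^5 = 32
  Digit '0' (value 0) x 2^4 = 0
  Digit '1' (value 1) x 2^3 = 8
  Digit '1' (value 1) x 2^2 = 4
  Digit '1' (value 1) x 2^1 = 2
  Digit '0' (value 0) x 2^0 = 0
Sum = 4398

4398


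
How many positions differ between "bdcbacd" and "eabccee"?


Comparing "bdcbacd" and "eabccee" position by position:
  Position 0: 'b' vs 'e' => DIFFER
  Position 1: 'd' vs 'a' => DIFFER
  Position 2: 'c' vs 'b' => DIFFER
  Position 3: 'b' vs 'c' => DIFFER
  Position 4: 'a' vs 'c' => DIFFER
  Position 5: 'c' vs 'e' => DIFFER
  Position 6: 'd' vs 'e' => DIFFER
Positions that differ: 7

7


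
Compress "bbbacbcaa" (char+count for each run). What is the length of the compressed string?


Input: bbbacbcaa
Runs:
  'b' x 3 => "b3"
  'a' x 1 => "a1"
  'c' x 1 => "c1"
  'b' x 1 => "b1"
  'c' x 1 => "c1"
  'a' x 2 => "a2"
Compressed: "b3a1c1b1c1a2"
Compressed length: 12

12


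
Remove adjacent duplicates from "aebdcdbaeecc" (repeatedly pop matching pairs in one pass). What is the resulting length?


Input: aebdcdbaeecc
Stack-based adjacent duplicate removal:
  Read 'a': push. Stack: a
  Read 'e': push. Stack: ae
  Read 'b': push. Stack: aeb
  Read 'd': push. Stack: aebd
  Read 'c': push. Stack: aebdc
  Read 'd': push. Stack: aebdcd
  Read 'b': push. Stack: aebdcdb
  Read 'a': push. Stack: aebdcdba
  Read 'e': push. Stack: aebdcdbae
  Read 'e': matches stack top 'e' => pop. Stack: aebdcdba
  Read 'c': push. Stack: aebdcdbac
  Read 'c': matches stack top 'c' => pop. Stack: aebdcdba
Final stack: "aebdcdba" (length 8)

8


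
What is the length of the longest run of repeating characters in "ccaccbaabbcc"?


Input: "ccaccbaabbcc"
Scanning for longest run:
  Position 1 ('c'): continues run of 'c', length=2
  Position 2 ('a'): new char, reset run to 1
  Position 3 ('c'): new char, reset run to 1
  Position 4 ('c'): continues run of 'c', length=2
  Position 5 ('b'): new char, reset run to 1
  Position 6 ('a'): new char, reset run to 1
  Position 7 ('a'): continues run of 'a', length=2
  Position 8 ('b'): new char, reset run to 1
  Position 9 ('b'): continues run of 'b', length=2
  Position 10 ('c'): new char, reset run to 1
  Position 11 ('c'): continues run of 'c', length=2
Longest run: 'c' with length 2

2


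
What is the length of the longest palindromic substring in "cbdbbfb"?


Input: "cbdbbfb"
Checking substrings for palindromes:
  [1:4] "bdb" (len 3) => palindrome
  [4:7] "bfb" (len 3) => palindrome
  [3:5] "bb" (len 2) => palindrome
Longest palindromic substring: "bdb" with length 3

3


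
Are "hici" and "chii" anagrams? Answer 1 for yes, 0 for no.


Strings: "hici", "chii"
Sorted first:  chii
Sorted second: chii
Sorted forms match => anagrams

1


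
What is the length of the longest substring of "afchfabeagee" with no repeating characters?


Input: "afchfabeagee"
Sliding window (track last position of each char):
  Position 0 ('a'): window [0,0] length 1 -- new best
  Position 1 ('f'): window [0,1] length 2 -- new best
  Position 2 ('c'): window [0,2] length 3 -- new best
  Position 3 ('h'): window [0,3] length 4 -- new best
  Position 4 ('f'): repeat (last at 1), move window start to 2
  Position 4 ('f'): window [2,4] length 3
  Position 5 ('a'): window [2,5] length 4
  Position 6 ('b'): window [2,6] length 5 -- new best
  Position 7 ('e'): window [2,7] length 6 -- new best
  Position 8 ('a'): repeat (last at 5), move window start to 6
  Position 8 ('a'): window [6,8] length 3
  Position 9 ('g'): window [6,9] length 4
  Position 10 ('e'): repeat (last at 7), move window start to 8
  Position 10 ('e'): window [8,10] length 3
  Position 11 ('e'): repeat (last at 10), move window start to 11
  Position 11 ('e'): window [11,11] length 1
Longest substring with no repeats: "chfabe" with length 6

6


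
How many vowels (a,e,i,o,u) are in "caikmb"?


Input: caikmb
Checking each character:
  'c' at position 0: consonant
  'a' at position 1: vowel (running total: 1)
  'i' at position 2: vowel (running total: 2)
  'k' at position 3: consonant
  'm' at position 4: consonant
  'b' at position 5: consonant
Total vowels: 2

2


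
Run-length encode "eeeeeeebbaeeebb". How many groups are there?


Input: eeeeeeebbaeeebb
Scanning for consecutive runs:
  Group 1: 'e' x 7 (positions 0-6)
  Group 2: 'b' x 2 (positions 7-8)
  Group 3: 'a' x 1 (positions 9-9)
  Group 4: 'e' x 3 (positions 10-12)
  Group 5: 'b' x 2 (positions 13-14)
Total groups: 5

5


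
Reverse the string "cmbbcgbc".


Input: cmbbcgbc
Reading characters right to left:
  Position 7: 'c'
  Position 6: 'b'
  Position 5: 'g'
  Position 4: 'c'
  Position 3: 'b'
  Position 2: 'b'
  Position 1: 'm'
  Position 0: 'c'
Reversed: cbgcbbmc

cbgcbbmc


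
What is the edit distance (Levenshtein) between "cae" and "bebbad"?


Computing edit distance: "cae" -> "bebbad"
DP table:
           b    e    b    b    a    d
      0    1    2    3    4    5    6
  c   1    1    2    3    4    5    6
  a   2    2    2    3    4    4    5
  e   3    3    2    3    4    5    5
Edit distance = dp[3][6] = 5

5


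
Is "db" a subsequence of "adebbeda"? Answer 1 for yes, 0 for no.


Check if "db" is a subsequence of "adebbeda"
Greedy scan:
  Position 0 ('a'): no match needed
  Position 1 ('d'): matches sub[0] = 'd'
  Position 2 ('e'): no match needed
  Position 3 ('b'): matches sub[1] = 'b'
  Position 4 ('b'): no match needed
  Position 5 ('e'): no match needed
  Position 6 ('d'): no match needed
  Position 7 ('a'): no match needed
All 2 characters matched => is a subsequence

1


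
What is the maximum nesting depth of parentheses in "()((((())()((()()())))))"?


Input: "()((((())()((()()())))))"
Tracking depth:
  Position 0 '(': depth becomes 1
  Position 1 ')': depth becomes 0
  Position 2 '(': depth becomes 1
  Position 3 '(': depth becomes 2
  Position 4 '(': depth becomes 3
  Position 5 '(': depth becomes 4
  Position 6 '(': depth becomes 5
  Position 7 ')': depth becomes 4
  Position 8 ')': depth becomes 3
  Position 9 '(': depth becomes 4
  Position 10 ')': depth becomes 3
  Position 11 '(': depth becomes 4
  Position 12 '(': depth becomes 5
  Position 13 '(': depth becomes 6
  Position 14 ')': depth becomes 5
  Position 15 '(': depth becomes 6
  Position 16 ')': depth becomes 5
  Position 17 '(': depth becomes 6
  Position 18 ')': depth becomes 5
  Position 19 ')': depth becomes 4
  Position 20 ')': depth becomes 3
  Position 21 ')': depth becomes 2
  Position 22 ')': depth becomes 1
  Position 23 ')': depth becomes 0
Maximum depth reached: 6

6


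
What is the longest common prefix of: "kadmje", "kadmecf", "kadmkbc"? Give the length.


Words: kadmje, kadmecf, kadmkbc
  Position 0: all 'k' => match
  Position 1: all 'a' => match
  Position 2: all 'd' => match
  Position 3: all 'm' => match
  Position 4: ('j', 'e', 'k') => mismatch, stop
LCP = "kadm" (length 4)

4


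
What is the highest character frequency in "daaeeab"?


Input: daaeeab
Character counts:
  'a': 3
  'b': 1
  'd': 1
  'e': 2
Maximum frequency: 3

3


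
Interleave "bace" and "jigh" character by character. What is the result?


Interleaving "bace" and "jigh":
  Position 0: 'b' from first, 'j' from second => "bj"
  Position 1: 'a' from first, 'i' from second => "ai"
  Position 2: 'c' from first, 'g' from second => "cg"
  Position 3: 'e' from first, 'h' from second => "eh"
Result: bjaicgeh

bjaicgeh


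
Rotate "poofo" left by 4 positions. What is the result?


Input: "poofo", rotate left by 4
First 4 characters: "poof"
Remaining characters: "o"
Concatenate remaining + first: "o" + "poof" = "opoof"

opoof


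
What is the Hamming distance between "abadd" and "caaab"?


Comparing "abadd" and "caaab" position by position:
  Position 0: 'a' vs 'c' => differ
  Position 1: 'b' vs 'a' => differ
  Position 2: 'a' vs 'a' => same
  Position 3: 'd' vs 'a' => differ
  Position 4: 'd' vs 'b' => differ
Total differences (Hamming distance): 4

4


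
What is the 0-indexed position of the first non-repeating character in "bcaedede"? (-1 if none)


Input: bcaedede
Character frequencies:
  'a': 1
  'b': 1
  'c': 1
  'd': 2
  'e': 3
Scanning left to right for freq == 1:
  Position 0 ('b'): unique! => answer = 0

0


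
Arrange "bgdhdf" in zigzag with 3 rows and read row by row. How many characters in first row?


Zigzag "bgdhdf" into 3 rows:
Placing characters:
  'b' => row 0
  'g' => row 1
  'd' => row 2
  'h' => row 1
  'd' => row 0
  'f' => row 1
Rows:
  Row 0: "bd"
  Row 1: "ghf"
  Row 2: "d"
First row length: 2

2


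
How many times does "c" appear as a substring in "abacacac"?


Searching for "c" in "abacacac"
Scanning each position:
  Position 0: "a" => no
  Position 1: "b" => no
  Position 2: "a" => no
  Position 3: "c" => MATCH
  Position 4: "a" => no
  Position 5: "c" => MATCH
  Position 6: "a" => no
  Position 7: "c" => MATCH
Total occurrences: 3

3


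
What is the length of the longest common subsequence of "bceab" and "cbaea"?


LCS of "bceab" and "cbaea"
DP table:
           c    b    a    e    a
      0    0    0    0    0    0
  b   0    0    1    1    1    1
  c   0    1    1    1    1    1
  e   0    1    1    1    2    2
  a   0    1    1    2    2    3
  b   0    1    2    2    2    3
LCS length = dp[5][5] = 3

3


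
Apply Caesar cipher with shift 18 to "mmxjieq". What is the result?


Caesar cipher: shift "mmxjieq" by 18
  'm' (pos 12) + 18 = pos 4 = 'e'
  'm' (pos 12) + 18 = pos 4 = 'e'
  'x' (pos 23) + 18 = pos 15 = 'p'
  'j' (pos 9) + 18 = pos 1 = 'b'
  'i' (pos 8) + 18 = pos 0 = 'a'
  'e' (pos 4) + 18 = pos 22 = 'w'
  'q' (pos 16) + 18 = pos 8 = 'i'
Result: eepbawi

eepbawi


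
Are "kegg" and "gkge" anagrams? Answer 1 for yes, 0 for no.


Strings: "kegg", "gkge"
Sorted first:  eggk
Sorted second: eggk
Sorted forms match => anagrams

1


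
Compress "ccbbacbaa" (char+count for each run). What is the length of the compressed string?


Input: ccbbacbaa
Runs:
  'c' x 2 => "c2"
  'b' x 2 => "b2"
  'a' x 1 => "a1"
  'c' x 1 => "c1"
  'b' x 1 => "b1"
  'a' x 2 => "a2"
Compressed: "c2b2a1c1b1a2"
Compressed length: 12

12


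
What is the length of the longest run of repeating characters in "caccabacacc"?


Input: "caccabacacc"
Scanning for longest run:
  Position 1 ('a'): new char, reset run to 1
  Position 2 ('c'): new char, reset run to 1
  Position 3 ('c'): continues run of 'c', length=2
  Position 4 ('a'): new char, reset run to 1
  Position 5 ('b'): new char, reset run to 1
  Position 6 ('a'): new char, reset run to 1
  Position 7 ('c'): new char, reset run to 1
  Position 8 ('a'): new char, reset run to 1
  Position 9 ('c'): new char, reset run to 1
  Position 10 ('c'): continues run of 'c', length=2
Longest run: 'c' with length 2

2


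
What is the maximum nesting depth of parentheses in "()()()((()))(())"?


Input: "()()()((()))(())"
Tracking depth:
  Position 0 '(': depth becomes 1
  Position 1 ')': depth becomes 0
  Position 2 '(': depth becomes 1
  Position 3 ')': depth becomes 0
  Position 4 '(': depth becomes 1
  Position 5 ')': depth becomes 0
  Position 6 '(': depth becomes 1
  Position 7 '(': depth becomes 2
  Position 8 '(': depth becomes 3
  Position 9 ')': depth becomes 2
  Position 10 ')': depth becomes 1
  Position 11 ')': depth becomes 0
  Position 12 '(': depth becomes 1
  Position 13 '(': depth becomes 2
  Position 14 ')': depth becomes 1
  Position 15 ')': depth becomes 0
Maximum depth reached: 3

3


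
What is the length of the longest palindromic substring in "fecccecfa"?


Input: "fecccecfa"
Checking substrings for palindromes:
  [1:6] "eccce" (len 5) => palindrome
  [2:5] "ccc" (len 3) => palindrome
  [4:7] "cec" (len 3) => palindrome
  [2:4] "cc" (len 2) => palindrome
  [3:5] "cc" (len 2) => palindrome
Longest palindromic substring: "eccce" with length 5

5


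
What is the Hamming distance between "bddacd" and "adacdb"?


Comparing "bddacd" and "adacdb" position by position:
  Position 0: 'b' vs 'a' => differ
  Position 1: 'd' vs 'd' => same
  Position 2: 'd' vs 'a' => differ
  Position 3: 'a' vs 'c' => differ
  Position 4: 'c' vs 'd' => differ
  Position 5: 'd' vs 'b' => differ
Total differences (Hamming distance): 5

5


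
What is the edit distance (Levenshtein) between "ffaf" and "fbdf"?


Computing edit distance: "ffaf" -> "fbdf"
DP table:
           f    b    d    f
      0    1    2    3    4
  f   1    0    1    2    3
  f   2    1    1    2    2
  a   3    2    2    2    3
  f   4    3    3    3    2
Edit distance = dp[4][4] = 2

2


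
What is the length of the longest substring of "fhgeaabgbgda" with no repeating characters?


Input: "fhgeaabgbgda"
Sliding window (track last position of each char):
  Position 0 ('f'): window [0,0] length 1 -- new best
  Position 1 ('h'): window [0,1] length 2 -- new best
  Position 2 ('g'): window [0,2] length 3 -- new best
  Position 3 ('e'): window [0,3] length 4 -- new best
  Position 4 ('a'): window [0,4] length 5 -- new best
  Position 5 ('a'): repeat (last at 4), move window start to 5
  Position 5 ('a'): window [5,5] length 1
  Position 6 ('b'): window [5,6] length 2
  Position 7 ('g'): window [5,7] length 3
  Position 8 ('b'): repeat (last at 6), move window start to 7
  Position 8 ('b'): window [7,8] length 2
  Position 9 ('g'): repeat (last at 7), move window start to 8
  Position 9 ('g'): window [8,9] length 2
  Position 10 ('d'): window [8,10] length 3
  Position 11 ('a'): window [8,11] length 4
Longest substring with no repeats: "fhgea" with length 5

5


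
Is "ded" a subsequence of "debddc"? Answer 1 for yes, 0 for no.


Check if "ded" is a subsequence of "debddc"
Greedy scan:
  Position 0 ('d'): matches sub[0] = 'd'
  Position 1 ('e'): matches sub[1] = 'e'
  Position 2 ('b'): no match needed
  Position 3 ('d'): matches sub[2] = 'd'
  Position 4 ('d'): no match needed
  Position 5 ('c'): no match needed
All 3 characters matched => is a subsequence

1


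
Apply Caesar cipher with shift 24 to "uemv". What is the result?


Caesar cipher: shift "uemv" by 24
  'u' (pos 20) + 24 = pos 18 = 's'
  'e' (pos 4) + 24 = pos 2 = 'c'
  'm' (pos 12) + 24 = pos 10 = 'k'
  'v' (pos 21) + 24 = pos 19 = 't'
Result: sckt

sckt


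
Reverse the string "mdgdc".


Input: mdgdc
Reading characters right to left:
  Position 4: 'c'
  Position 3: 'd'
  Position 2: 'g'
  Position 1: 'd'
  Position 0: 'm'
Reversed: cdgdm

cdgdm


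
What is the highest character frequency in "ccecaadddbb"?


Input: ccecaadddbb
Character counts:
  'a': 2
  'b': 2
  'c': 3
  'd': 3
  'e': 1
Maximum frequency: 3

3


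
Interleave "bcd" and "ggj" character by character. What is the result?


Interleaving "bcd" and "ggj":
  Position 0: 'b' from first, 'g' from second => "bg"
  Position 1: 'c' from first, 'g' from second => "cg"
  Position 2: 'd' from first, 'j' from second => "dj"
Result: bgcgdj

bgcgdj


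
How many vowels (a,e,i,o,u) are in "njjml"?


Input: njjml
Checking each character:
  'n' at position 0: consonant
  'j' at position 1: consonant
  'j' at position 2: consonant
  'm' at position 3: consonant
  'l' at position 4: consonant
Total vowels: 0

0


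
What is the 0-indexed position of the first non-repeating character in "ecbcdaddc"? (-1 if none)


Input: ecbcdaddc
Character frequencies:
  'a': 1
  'b': 1
  'c': 3
  'd': 3
  'e': 1
Scanning left to right for freq == 1:
  Position 0 ('e'): unique! => answer = 0

0


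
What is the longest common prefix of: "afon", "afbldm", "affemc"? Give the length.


Words: afon, afbldm, affemc
  Position 0: all 'a' => match
  Position 1: all 'f' => match
  Position 2: ('o', 'b', 'f') => mismatch, stop
LCP = "af" (length 2)

2


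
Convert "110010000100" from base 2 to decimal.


Input: "110010000100" in base 2
Positional expansion:
  Digit '1' (value 1) x 2^11 = 2048
  Digit '1' (value 1) x 2^10 = 1024
  Digit '0' (value 0) x 2^9 = 0
  Digit '0' (value 0) x 2^8 = 0
  Digit '1' (value 1) x 2^7 = 128
  Digit '0' (value 0) x 2^6 = 0
  Digit '0' (value 0) x 2^5 = 0
  Digit '0' (value 0) x 2^4 = 0
  Digit '0' (value 0) x 2^3 = 0
  Digit '1' (value 1) x 2^2 = 4
  Digit '0' (value 0) x 2^1 = 0
  Digit '0' (value 0) x 2^0 = 0
Sum = 3204

3204


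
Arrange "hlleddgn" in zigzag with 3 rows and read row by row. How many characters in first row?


Zigzag "hlleddgn" into 3 rows:
Placing characters:
  'h' => row 0
  'l' => row 1
  'l' => row 2
  'e' => row 1
  'd' => row 0
  'd' => row 1
  'g' => row 2
  'n' => row 1
Rows:
  Row 0: "hd"
  Row 1: "ledn"
  Row 2: "lg"
First row length: 2

2


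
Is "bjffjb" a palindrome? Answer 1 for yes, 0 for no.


Input: bjffjb
Reversed: bjffjb
  Compare pos 0 ('b') with pos 5 ('b'): match
  Compare pos 1 ('j') with pos 4 ('j'): match
  Compare pos 2 ('f') with pos 3 ('f'): match
Result: palindrome

1


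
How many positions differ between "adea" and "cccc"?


Comparing "adea" and "cccc" position by position:
  Position 0: 'a' vs 'c' => DIFFER
  Position 1: 'd' vs 'c' => DIFFER
  Position 2: 'e' vs 'c' => DIFFER
  Position 3: 'a' vs 'c' => DIFFER
Positions that differ: 4

4


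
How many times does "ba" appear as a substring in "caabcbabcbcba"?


Searching for "ba" in "caabcbabcbcba"
Scanning each position:
  Position 0: "ca" => no
  Position 1: "aa" => no
  Position 2: "ab" => no
  Position 3: "bc" => no
  Position 4: "cb" => no
  Position 5: "ba" => MATCH
  Position 6: "ab" => no
  Position 7: "bc" => no
  Position 8: "cb" => no
  Position 9: "bc" => no
  Position 10: "cb" => no
  Position 11: "ba" => MATCH
Total occurrences: 2

2


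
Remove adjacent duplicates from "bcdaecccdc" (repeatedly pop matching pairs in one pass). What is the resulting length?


Input: bcdaecccdc
Stack-based adjacent duplicate removal:
  Read 'b': push. Stack: b
  Read 'c': push. Stack: bc
  Read 'd': push. Stack: bcd
  Read 'a': push. Stack: bcda
  Read 'e': push. Stack: bcdae
  Read 'c': push. Stack: bcdaec
  Read 'c': matches stack top 'c' => pop. Stack: bcdae
  Read 'c': push. Stack: bcdaec
  Read 'd': push. Stack: bcdaecd
  Read 'c': push. Stack: bcdaecdc
Final stack: "bcdaecdc" (length 8)

8


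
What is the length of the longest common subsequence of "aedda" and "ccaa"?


LCS of "aedda" and "ccaa"
DP table:
           c    c    a    a
      0    0    0    0    0
  a   0    0    0    1    1
  e   0    0    0    1    1
  d   0    0    0    1    1
  d   0    0    0    1    1
  a   0    0    0    1    2
LCS length = dp[5][4] = 2

2


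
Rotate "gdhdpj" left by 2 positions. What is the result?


Input: "gdhdpj", rotate left by 2
First 2 characters: "gd"
Remaining characters: "hdpj"
Concatenate remaining + first: "hdpj" + "gd" = "hdpjgd"

hdpjgd


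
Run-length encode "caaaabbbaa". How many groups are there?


Input: caaaabbbaa
Scanning for consecutive runs:
  Group 1: 'c' x 1 (positions 0-0)
  Group 2: 'a' x 4 (positions 1-4)
  Group 3: 'b' x 3 (positions 5-7)
  Group 4: 'a' x 2 (positions 8-9)
Total groups: 4

4


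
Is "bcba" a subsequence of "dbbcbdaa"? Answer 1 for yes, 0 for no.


Check if "bcba" is a subsequence of "dbbcbdaa"
Greedy scan:
  Position 0 ('d'): no match needed
  Position 1 ('b'): matches sub[0] = 'b'
  Position 2 ('b'): no match needed
  Position 3 ('c'): matches sub[1] = 'c'
  Position 4 ('b'): matches sub[2] = 'b'
  Position 5 ('d'): no match needed
  Position 6 ('a'): matches sub[3] = 'a'
  Position 7 ('a'): no match needed
All 4 characters matched => is a subsequence

1


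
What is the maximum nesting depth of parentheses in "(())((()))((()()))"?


Input: "(())((()))((()()))"
Tracking depth:
  Position 0 '(': depth becomes 1
  Position 1 '(': depth becomes 2
  Position 2 ')': depth becomes 1
  Position 3 ')': depth becomes 0
  Position 4 '(': depth becomes 1
  Position 5 '(': depth becomes 2
  Position 6 '(': depth becomes 3
  Position 7 ')': depth becomes 2
  Position 8 ')': depth becomes 1
  Position 9 ')': depth becomes 0
  Position 10 '(': depth becomes 1
  Position 11 '(': depth becomes 2
  Position 12 '(': depth becomes 3
  Position 13 ')': depth becomes 2
  Position 14 '(': depth becomes 3
  Position 15 ')': depth becomes 2
  Position 16 ')': depth becomes 1
  Position 17 ')': depth becomes 0
Maximum depth reached: 3

3


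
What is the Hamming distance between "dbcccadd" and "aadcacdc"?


Comparing "dbcccadd" and "aadcacdc" position by position:
  Position 0: 'd' vs 'a' => differ
  Position 1: 'b' vs 'a' => differ
  Position 2: 'c' vs 'd' => differ
  Position 3: 'c' vs 'c' => same
  Position 4: 'c' vs 'a' => differ
  Position 5: 'a' vs 'c' => differ
  Position 6: 'd' vs 'd' => same
  Position 7: 'd' vs 'c' => differ
Total differences (Hamming distance): 6

6


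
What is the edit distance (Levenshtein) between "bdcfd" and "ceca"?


Computing edit distance: "bdcfd" -> "ceca"
DP table:
           c    e    c    a
      0    1    2    3    4
  b   1    1    2    3    4
  d   2    2    2    3    4
  c   3    2    3    2    3
  f   4    3    3    3    3
  d   5    4    4    4    4
Edit distance = dp[5][4] = 4

4


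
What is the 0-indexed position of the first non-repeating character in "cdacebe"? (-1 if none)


Input: cdacebe
Character frequencies:
  'a': 1
  'b': 1
  'c': 2
  'd': 1
  'e': 2
Scanning left to right for freq == 1:
  Position 0 ('c'): freq=2, skip
  Position 1 ('d'): unique! => answer = 1

1


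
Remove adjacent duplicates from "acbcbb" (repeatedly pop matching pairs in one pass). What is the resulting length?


Input: acbcbb
Stack-based adjacent duplicate removal:
  Read 'a': push. Stack: a
  Read 'c': push. Stack: ac
  Read 'b': push. Stack: acb
  Read 'c': push. Stack: acbc
  Read 'b': push. Stack: acbcb
  Read 'b': matches stack top 'b' => pop. Stack: acbc
Final stack: "acbc" (length 4)

4


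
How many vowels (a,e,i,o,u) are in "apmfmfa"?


Input: apmfmfa
Checking each character:
  'a' at position 0: vowel (running total: 1)
  'p' at position 1: consonant
  'm' at position 2: consonant
  'f' at position 3: consonant
  'm' at position 4: consonant
  'f' at position 5: consonant
  'a' at position 6: vowel (running total: 2)
Total vowels: 2

2


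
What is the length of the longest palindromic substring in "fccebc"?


Input: "fccebc"
Checking substrings for palindromes:
  [1:3] "cc" (len 2) => palindrome
Longest palindromic substring: "cc" with length 2

2


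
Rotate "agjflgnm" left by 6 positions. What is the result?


Input: "agjflgnm", rotate left by 6
First 6 characters: "agjflg"
Remaining characters: "nm"
Concatenate remaining + first: "nm" + "agjflg" = "nmagjflg"

nmagjflg


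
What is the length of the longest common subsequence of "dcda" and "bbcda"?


LCS of "dcda" and "bbcda"
DP table:
           b    b    c    d    a
      0    0    0    0    0    0
  d   0    0    0    0    1    1
  c   0    0    0    1    1    1
  d   0    0    0    1    2    2
  a   0    0    0    1    2    3
LCS length = dp[4][5] = 3

3


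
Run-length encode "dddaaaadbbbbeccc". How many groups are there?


Input: dddaaaadbbbbeccc
Scanning for consecutive runs:
  Group 1: 'd' x 3 (positions 0-2)
  Group 2: 'a' x 4 (positions 3-6)
  Group 3: 'd' x 1 (positions 7-7)
  Group 4: 'b' x 4 (positions 8-11)
  Group 5: 'e' x 1 (positions 12-12)
  Group 6: 'c' x 3 (positions 13-15)
Total groups: 6

6


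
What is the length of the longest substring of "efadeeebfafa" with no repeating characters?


Input: "efadeeebfafa"
Sliding window (track last position of each char):
  Position 0 ('e'): window [0,0] length 1 -- new best
  Position 1 ('f'): window [0,1] length 2 -- new best
  Position 2 ('a'): window [0,2] length 3 -- new best
  Position 3 ('d'): window [0,3] length 4 -- new best
  Position 4 ('e'): repeat (last at 0), move window start to 1
  Position 4 ('e'): window [1,4] length 4
  Position 5 ('e'): repeat (last at 4), move window start to 5
  Position 5 ('e'): window [5,5] length 1
  Position 6 ('e'): repeat (last at 5), move window start to 6
  Position 6 ('e'): window [6,6] length 1
  Position 7 ('b'): window [6,7] length 2
  Position 8 ('f'): window [6,8] length 3
  Position 9 ('a'): window [6,9] length 4
  Position 10 ('f'): repeat (last at 8), move window start to 9
  Position 10 ('f'): window [9,10] length 2
  Position 11 ('a'): repeat (last at 9), move window start to 10
  Position 11 ('a'): window [10,11] length 2
Longest substring with no repeats: "efad" with length 4

4


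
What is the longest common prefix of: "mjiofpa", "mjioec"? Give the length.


Words: mjiofpa, mjioec
  Position 0: all 'm' => match
  Position 1: all 'j' => match
  Position 2: all 'i' => match
  Position 3: all 'o' => match
  Position 4: ('f', 'e') => mismatch, stop
LCP = "mjio" (length 4)

4


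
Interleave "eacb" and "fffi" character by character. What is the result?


Interleaving "eacb" and "fffi":
  Position 0: 'e' from first, 'f' from second => "ef"
  Position 1: 'a' from first, 'f' from second => "af"
  Position 2: 'c' from first, 'f' from second => "cf"
  Position 3: 'b' from first, 'i' from second => "bi"
Result: efafcfbi

efafcfbi


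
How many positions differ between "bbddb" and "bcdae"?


Comparing "bbddb" and "bcdae" position by position:
  Position 0: 'b' vs 'b' => same
  Position 1: 'b' vs 'c' => DIFFER
  Position 2: 'd' vs 'd' => same
  Position 3: 'd' vs 'a' => DIFFER
  Position 4: 'b' vs 'e' => DIFFER
Positions that differ: 3

3


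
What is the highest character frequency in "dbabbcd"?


Input: dbabbcd
Character counts:
  'a': 1
  'b': 3
  'c': 1
  'd': 2
Maximum frequency: 3

3


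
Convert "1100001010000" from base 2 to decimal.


Input: "1100001010000" in base 2
Positional expansion:
  Digit '1' (value 1) x 2^12 = 4096
  Digit '1' (value 1) x 2^11 = 2048
  Digit '0' (value 0) x 2^10 = 0
  Digit '0' (value 0) x 2^9 = 0
  Digit '0' (value 0) x 2^8 = 0
  Digit '0' (value 0) x 2^7 = 0
  Digit '1' (value 1) x 2^6 = 64
  Digit '0' (value 0) x 2^5 = 0
  Digit '1' (value 1) x 2^4 = 16
  Digit '0' (value 0) x 2^3 = 0
  Digit '0' (value 0) x 2^2 = 0
  Digit '0' (value 0) x 2^1 = 0
  Digit '0' (value 0) x 2^0 = 0
Sum = 6224

6224


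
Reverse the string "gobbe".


Input: gobbe
Reading characters right to left:
  Position 4: 'e'
  Position 3: 'b'
  Position 2: 'b'
  Position 1: 'o'
  Position 0: 'g'
Reversed: ebbog

ebbog


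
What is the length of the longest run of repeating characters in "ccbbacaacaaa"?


Input: "ccbbacaacaaa"
Scanning for longest run:
  Position 1 ('c'): continues run of 'c', length=2
  Position 2 ('b'): new char, reset run to 1
  Position 3 ('b'): continues run of 'b', length=2
  Position 4 ('a'): new char, reset run to 1
  Position 5 ('c'): new char, reset run to 1
  Position 6 ('a'): new char, reset run to 1
  Position 7 ('a'): continues run of 'a', length=2
  Position 8 ('c'): new char, reset run to 1
  Position 9 ('a'): new char, reset run to 1
  Position 10 ('a'): continues run of 'a', length=2
  Position 11 ('a'): continues run of 'a', length=3
Longest run: 'a' with length 3

3


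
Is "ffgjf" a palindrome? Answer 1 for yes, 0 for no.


Input: ffgjf
Reversed: fjgff
  Compare pos 0 ('f') with pos 4 ('f'): match
  Compare pos 1 ('f') with pos 3 ('j'): MISMATCH
Result: not a palindrome

0


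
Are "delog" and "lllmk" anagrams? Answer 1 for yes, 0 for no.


Strings: "delog", "lllmk"
Sorted first:  deglo
Sorted second: klllm
Differ at position 0: 'd' vs 'k' => not anagrams

0


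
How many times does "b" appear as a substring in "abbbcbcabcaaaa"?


Searching for "b" in "abbbcbcabcaaaa"
Scanning each position:
  Position 0: "a" => no
  Position 1: "b" => MATCH
  Position 2: "b" => MATCH
  Position 3: "b" => MATCH
  Position 4: "c" => no
  Position 5: "b" => MATCH
  Position 6: "c" => no
  Position 7: "a" => no
  Position 8: "b" => MATCH
  Position 9: "c" => no
  Position 10: "a" => no
  Position 11: "a" => no
  Position 12: "a" => no
  Position 13: "a" => no
Total occurrences: 5

5


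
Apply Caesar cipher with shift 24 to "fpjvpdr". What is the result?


Caesar cipher: shift "fpjvpdr" by 24
  'f' (pos 5) + 24 = pos 3 = 'd'
  'p' (pos 15) + 24 = pos 13 = 'n'
  'j' (pos 9) + 24 = pos 7 = 'h'
  'v' (pos 21) + 24 = pos 19 = 't'
  'p' (pos 15) + 24 = pos 13 = 'n'
  'd' (pos 3) + 24 = pos 1 = 'b'
  'r' (pos 17) + 24 = pos 15 = 'p'
Result: dnhtnbp

dnhtnbp


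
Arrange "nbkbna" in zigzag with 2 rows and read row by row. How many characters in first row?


Zigzag "nbkbna" into 2 rows:
Placing characters:
  'n' => row 0
  'b' => row 1
  'k' => row 0
  'b' => row 1
  'n' => row 0
  'a' => row 1
Rows:
  Row 0: "nkn"
  Row 1: "bba"
First row length: 3

3


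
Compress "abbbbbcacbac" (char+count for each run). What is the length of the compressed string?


Input: abbbbbcacbac
Runs:
  'a' x 1 => "a1"
  'b' x 5 => "b5"
  'c' x 1 => "c1"
  'a' x 1 => "a1"
  'c' x 1 => "c1"
  'b' x 1 => "b1"
  'a' x 1 => "a1"
  'c' x 1 => "c1"
Compressed: "a1b5c1a1c1b1a1c1"
Compressed length: 16

16


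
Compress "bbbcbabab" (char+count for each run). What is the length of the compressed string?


Input: bbbcbabab
Runs:
  'b' x 3 => "b3"
  'c' x 1 => "c1"
  'b' x 1 => "b1"
  'a' x 1 => "a1"
  'b' x 1 => "b1"
  'a' x 1 => "a1"
  'b' x 1 => "b1"
Compressed: "b3c1b1a1b1a1b1"
Compressed length: 14

14


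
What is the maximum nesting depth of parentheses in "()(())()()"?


Input: "()(())()()"
Tracking depth:
  Position 0 '(': depth becomes 1
  Position 1 ')': depth becomes 0
  Position 2 '(': depth becomes 1
  Position 3 '(': depth becomes 2
  Position 4 ')': depth becomes 1
  Position 5 ')': depth becomes 0
  Position 6 '(': depth becomes 1
  Position 7 ')': depth becomes 0
  Position 8 '(': depth becomes 1
  Position 9 ')': depth becomes 0
Maximum depth reached: 2

2


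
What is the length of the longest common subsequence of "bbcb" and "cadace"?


LCS of "bbcb" and "cadace"
DP table:
           c    a    d    a    c    e
      0    0    0    0    0    0    0
  b   0    0    0    0    0    0    0
  b   0    0    0    0    0    0    0
  c   0    1    1    1    1    1    1
  b   0    1    1    1    1    1    1
LCS length = dp[4][6] = 1

1


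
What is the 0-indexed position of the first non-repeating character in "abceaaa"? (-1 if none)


Input: abceaaa
Character frequencies:
  'a': 4
  'b': 1
  'c': 1
  'e': 1
Scanning left to right for freq == 1:
  Position 0 ('a'): freq=4, skip
  Position 1 ('b'): unique! => answer = 1

1


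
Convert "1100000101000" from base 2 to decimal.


Input: "1100000101000" in base 2
Positional expansion:
  Digit '1' (value 1) x 2^12 = 4096
  Digit '1' (value 1) x 2^11 = 2048
  Digit '0' (value 0) x 2^10 = 0
  Digit '0' (value 0) x 2^9 = 0
  Digit '0' (value 0) x 2^8 = 0
  Digit '0' (value 0) x 2^7 = 0
  Digit '0' (value 0) x 2^6 = 0
  Digit '1' (value 1) x 2^5 = 32
  Digit '0' (value 0) x 2^4 = 0
  Digit '1' (value 1) x 2^3 = 8
  Digit '0' (value 0) x 2^2 = 0
  Digit '0' (value 0) x 2^1 = 0
  Digit '0' (value 0) x 2^0 = 0
Sum = 6184

6184


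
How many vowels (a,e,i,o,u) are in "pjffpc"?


Input: pjffpc
Checking each character:
  'p' at position 0: consonant
  'j' at position 1: consonant
  'f' at position 2: consonant
  'f' at position 3: consonant
  'p' at position 4: consonant
  'c' at position 5: consonant
Total vowels: 0

0


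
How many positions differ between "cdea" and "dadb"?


Comparing "cdea" and "dadb" position by position:
  Position 0: 'c' vs 'd' => DIFFER
  Position 1: 'd' vs 'a' => DIFFER
  Position 2: 'e' vs 'd' => DIFFER
  Position 3: 'a' vs 'b' => DIFFER
Positions that differ: 4

4


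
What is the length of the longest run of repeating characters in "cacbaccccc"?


Input: "cacbaccccc"
Scanning for longest run:
  Position 1 ('a'): new char, reset run to 1
  Position 2 ('c'): new char, reset run to 1
  Position 3 ('b'): new char, reset run to 1
  Position 4 ('a'): new char, reset run to 1
  Position 5 ('c'): new char, reset run to 1
  Position 6 ('c'): continues run of 'c', length=2
  Position 7 ('c'): continues run of 'c', length=3
  Position 8 ('c'): continues run of 'c', length=4
  Position 9 ('c'): continues run of 'c', length=5
Longest run: 'c' with length 5

5


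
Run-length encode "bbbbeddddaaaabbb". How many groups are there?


Input: bbbbeddddaaaabbb
Scanning for consecutive runs:
  Group 1: 'b' x 4 (positions 0-3)
  Group 2: 'e' x 1 (positions 4-4)
  Group 3: 'd' x 4 (positions 5-8)
  Group 4: 'a' x 4 (positions 9-12)
  Group 5: 'b' x 3 (positions 13-15)
Total groups: 5

5


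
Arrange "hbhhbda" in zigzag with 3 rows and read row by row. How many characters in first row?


Zigzag "hbhhbda" into 3 rows:
Placing characters:
  'h' => row 0
  'b' => row 1
  'h' => row 2
  'h' => row 1
  'b' => row 0
  'd' => row 1
  'a' => row 2
Rows:
  Row 0: "hb"
  Row 1: "bhd"
  Row 2: "ha"
First row length: 2

2


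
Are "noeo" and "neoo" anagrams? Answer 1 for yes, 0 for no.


Strings: "noeo", "neoo"
Sorted first:  enoo
Sorted second: enoo
Sorted forms match => anagrams

1


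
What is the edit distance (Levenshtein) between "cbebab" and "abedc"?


Computing edit distance: "cbebab" -> "abedc"
DP table:
           a    b    e    d    c
      0    1    2    3    4    5
  c   1    1    2    3    4    4
  b   2    2    1    2    3    4
  e   3    3    2    1    2    3
  b   4    4    3    2    2    3
  a   5    4    4    3    3    3
  b   6    5    4    4    4    4
Edit distance = dp[6][5] = 4

4


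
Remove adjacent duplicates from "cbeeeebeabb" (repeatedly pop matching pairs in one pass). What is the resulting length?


Input: cbeeeebeabb
Stack-based adjacent duplicate removal:
  Read 'c': push. Stack: c
  Read 'b': push. Stack: cb
  Read 'e': push. Stack: cbe
  Read 'e': matches stack top 'e' => pop. Stack: cb
  Read 'e': push. Stack: cbe
  Read 'e': matches stack top 'e' => pop. Stack: cb
  Read 'b': matches stack top 'b' => pop. Stack: c
  Read 'e': push. Stack: ce
  Read 'a': push. Stack: cea
  Read 'b': push. Stack: ceab
  Read 'b': matches stack top 'b' => pop. Stack: cea
Final stack: "cea" (length 3)

3


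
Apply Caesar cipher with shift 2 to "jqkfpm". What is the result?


Caesar cipher: shift "jqkfpm" by 2
  'j' (pos 9) + 2 = pos 11 = 'l'
  'q' (pos 16) + 2 = pos 18 = 's'
  'k' (pos 10) + 2 = pos 12 = 'm'
  'f' (pos 5) + 2 = pos 7 = 'h'
  'p' (pos 15) + 2 = pos 17 = 'r'
  'm' (pos 12) + 2 = pos 14 = 'o'
Result: lsmhro

lsmhro


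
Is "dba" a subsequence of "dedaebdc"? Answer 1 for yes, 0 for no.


Check if "dba" is a subsequence of "dedaebdc"
Greedy scan:
  Position 0 ('d'): matches sub[0] = 'd'
  Position 1 ('e'): no match needed
  Position 2 ('d'): no match needed
  Position 3 ('a'): no match needed
  Position 4 ('e'): no match needed
  Position 5 ('b'): matches sub[1] = 'b'
  Position 6 ('d'): no match needed
  Position 7 ('c'): no match needed
Only matched 2/3 characters => not a subsequence

0


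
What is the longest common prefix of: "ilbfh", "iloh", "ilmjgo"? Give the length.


Words: ilbfh, iloh, ilmjgo
  Position 0: all 'i' => match
  Position 1: all 'l' => match
  Position 2: ('b', 'o', 'm') => mismatch, stop
LCP = "il" (length 2)

2


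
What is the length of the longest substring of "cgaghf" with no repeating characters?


Input: "cgaghf"
Sliding window (track last position of each char):
  Position 0 ('c'): window [0,0] length 1 -- new best
  Position 1 ('g'): window [0,1] length 2 -- new best
  Position 2 ('a'): window [0,2] length 3 -- new best
  Position 3 ('g'): repeat (last at 1), move window start to 2
  Position 3 ('g'): window [2,3] length 2
  Position 4 ('h'): window [2,4] length 3
  Position 5 ('f'): window [2,5] length 4 -- new best
Longest substring with no repeats: "aghf" with length 4

4
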